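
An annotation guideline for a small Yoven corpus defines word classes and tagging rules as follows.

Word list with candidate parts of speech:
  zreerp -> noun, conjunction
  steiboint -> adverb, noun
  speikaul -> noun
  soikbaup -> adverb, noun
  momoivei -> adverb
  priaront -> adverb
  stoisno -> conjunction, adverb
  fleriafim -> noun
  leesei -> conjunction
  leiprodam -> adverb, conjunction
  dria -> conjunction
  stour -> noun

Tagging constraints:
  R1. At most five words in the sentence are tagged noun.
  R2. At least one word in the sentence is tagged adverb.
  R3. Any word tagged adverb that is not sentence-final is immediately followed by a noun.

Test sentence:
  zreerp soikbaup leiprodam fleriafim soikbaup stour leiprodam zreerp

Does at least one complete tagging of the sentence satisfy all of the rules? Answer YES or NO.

Candidates per position — 1:zreerp {noun,conjunction}; 2:soikbaup {adverb,noun}; 3:leiprodam {adverb,conjunction}; 4:fleriafim {noun}; 5:soikbaup {adverb,noun}; 6:stour {noun}; 7:leiprodam {adverb,conjunction}; 8:zreerp {noun,conjunction}.
One satisfying assignment: conjunction noun adverb noun noun noun conjunction noun.
Rule-by-rule: rule 1 ✓; rule 2 ✓; rule 3 ✓.

YES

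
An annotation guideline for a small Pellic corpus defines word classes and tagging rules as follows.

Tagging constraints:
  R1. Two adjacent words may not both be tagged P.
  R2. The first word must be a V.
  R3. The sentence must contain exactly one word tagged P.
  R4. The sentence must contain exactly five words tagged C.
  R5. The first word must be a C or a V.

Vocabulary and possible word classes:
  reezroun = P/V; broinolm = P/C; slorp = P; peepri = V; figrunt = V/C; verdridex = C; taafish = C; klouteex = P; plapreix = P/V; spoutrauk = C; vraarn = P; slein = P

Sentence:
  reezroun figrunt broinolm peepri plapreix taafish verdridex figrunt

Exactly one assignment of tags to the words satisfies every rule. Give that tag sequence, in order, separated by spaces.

Candidates per position — 1:reezroun {P,V}; 2:figrunt {V,C}; 3:broinolm {P,C}; 4:peepri {V}; 5:plapreix {P,V}; 6:taafish {C}; 7:verdridex {C}; 8:figrunt {V,C}.
At position 1, choosing P makes rule 2 impossible to satisfy; hence V.
At position 2, choosing V makes rule 4 impossible to satisfy; hence C.
At position 3, choosing P makes rule 4 impossible to satisfy; hence C.
At position 5, choosing V makes rule 3 impossible to satisfy; hence P.
At position 8, choosing V makes rule 4 impossible to satisfy; hence C.
That leaves exactly one tagging: V C C V P C C C.
Rule-by-rule: rule 1 satisfied; rule 2 satisfied; rule 3 satisfied; rule 4 satisfied; rule 5 satisfied.

V C C V P C C C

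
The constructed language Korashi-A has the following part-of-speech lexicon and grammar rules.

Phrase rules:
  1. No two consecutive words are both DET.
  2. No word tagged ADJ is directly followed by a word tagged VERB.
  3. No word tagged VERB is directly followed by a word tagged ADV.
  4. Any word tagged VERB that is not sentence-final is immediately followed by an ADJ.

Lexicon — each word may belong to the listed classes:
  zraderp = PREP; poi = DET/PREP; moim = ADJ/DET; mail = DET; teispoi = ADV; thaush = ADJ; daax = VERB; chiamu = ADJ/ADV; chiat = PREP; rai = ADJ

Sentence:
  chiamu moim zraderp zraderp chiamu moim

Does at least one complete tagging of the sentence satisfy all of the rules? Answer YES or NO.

YES

Candidates per position — 1:chiamu {ADJ,ADV}; 2:moim {ADJ,DET}; 3:zraderp {PREP}; 4:zraderp {PREP}; 5:chiamu {ADJ,ADV}; 6:moim {ADJ,DET}.
One satisfying assignment: ADV ADJ PREP PREP ADJ DET.
Verifying each rule — rule 1 ok; rule 2 ok; rule 3 ok; rule 4 ok.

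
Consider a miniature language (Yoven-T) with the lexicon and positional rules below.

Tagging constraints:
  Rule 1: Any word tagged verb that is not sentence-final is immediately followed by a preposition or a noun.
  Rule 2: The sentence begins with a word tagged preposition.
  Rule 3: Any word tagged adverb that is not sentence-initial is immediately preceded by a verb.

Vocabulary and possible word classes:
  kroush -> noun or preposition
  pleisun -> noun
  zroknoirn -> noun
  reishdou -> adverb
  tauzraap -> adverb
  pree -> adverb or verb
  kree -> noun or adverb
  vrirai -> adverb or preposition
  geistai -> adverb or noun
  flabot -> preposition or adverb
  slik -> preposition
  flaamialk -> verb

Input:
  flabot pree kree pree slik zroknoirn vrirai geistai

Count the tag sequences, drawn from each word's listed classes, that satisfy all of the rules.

Candidates per position — 1:flabot {preposition,adverb}; 2:pree {adverb,verb}; 3:kree {noun,adverb}; 4:pree {adverb,verb}; 5:slik {preposition}; 6:zroknoirn {noun}; 7:vrirai {adverb,preposition}; 8:geistai {adverb,noun}.
There are 64 candidate sequences in total.
The sequences that satisfy every rule: preposition verb noun verb preposition noun preposition noun.
Count = 1.

1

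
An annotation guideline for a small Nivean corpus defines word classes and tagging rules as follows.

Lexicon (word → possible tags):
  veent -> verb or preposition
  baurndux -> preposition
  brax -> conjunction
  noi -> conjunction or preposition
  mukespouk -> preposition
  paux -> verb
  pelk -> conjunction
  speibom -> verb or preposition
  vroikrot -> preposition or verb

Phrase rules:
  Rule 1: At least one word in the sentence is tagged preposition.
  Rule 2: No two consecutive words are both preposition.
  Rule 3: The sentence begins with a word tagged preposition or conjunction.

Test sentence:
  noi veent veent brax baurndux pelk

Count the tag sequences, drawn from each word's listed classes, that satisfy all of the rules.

5

Candidates per position — 1:noi {conjunction,preposition}; 2:veent {verb,preposition}; 3:veent {verb,preposition}; 4:brax {conjunction}; 5:baurndux {preposition}; 6:pelk {conjunction}.
There are 8 candidate sequences in total.
The sequences that satisfy every rule: conjunction verb verb conjunction preposition conjunction; conjunction verb preposition conjunction preposition conjunction; conjunction preposition verb conjunction preposition conjunction; preposition verb verb conjunction preposition conjunction; preposition verb preposition conjunction preposition conjunction.
Count = 5.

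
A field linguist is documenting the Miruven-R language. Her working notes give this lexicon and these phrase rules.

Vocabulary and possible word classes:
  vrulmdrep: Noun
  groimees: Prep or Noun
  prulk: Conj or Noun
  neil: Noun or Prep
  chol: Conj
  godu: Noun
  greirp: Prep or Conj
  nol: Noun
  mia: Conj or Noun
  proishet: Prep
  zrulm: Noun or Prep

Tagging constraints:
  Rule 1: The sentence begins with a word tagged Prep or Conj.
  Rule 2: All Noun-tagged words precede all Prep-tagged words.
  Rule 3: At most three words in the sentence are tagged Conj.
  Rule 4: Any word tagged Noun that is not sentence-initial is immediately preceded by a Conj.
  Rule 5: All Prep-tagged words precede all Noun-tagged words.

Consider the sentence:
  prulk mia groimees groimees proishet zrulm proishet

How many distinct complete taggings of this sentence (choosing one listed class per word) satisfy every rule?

1

Candidates per position — 1:prulk {Conj,Noun}; 2:mia {Conj,Noun}; 3:groimees {Prep,Noun}; 4:groimees {Prep,Noun}; 5:proishet {Prep}; 6:zrulm {Noun,Prep}; 7:proishet {Prep}.
There are 32 candidate sequences in total.
The sequences that satisfy every rule: Conj Conj Prep Prep Prep Prep Prep.
Count = 1.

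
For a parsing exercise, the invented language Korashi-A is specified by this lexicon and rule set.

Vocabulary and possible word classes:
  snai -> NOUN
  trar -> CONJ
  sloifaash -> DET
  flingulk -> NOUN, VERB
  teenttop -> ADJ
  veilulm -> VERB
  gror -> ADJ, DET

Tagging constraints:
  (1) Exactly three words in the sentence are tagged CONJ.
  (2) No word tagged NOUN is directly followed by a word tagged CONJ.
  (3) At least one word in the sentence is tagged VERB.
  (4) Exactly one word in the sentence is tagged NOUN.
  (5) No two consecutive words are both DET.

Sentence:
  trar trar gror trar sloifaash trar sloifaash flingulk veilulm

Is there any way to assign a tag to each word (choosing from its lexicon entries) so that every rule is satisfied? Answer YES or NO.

Candidates per position — 1:trar {CONJ}; 2:trar {CONJ}; 3:gror {ADJ,DET}; 4:trar {CONJ}; 5:sloifaash {DET}; 6:trar {CONJ}; 7:sloifaash {DET}; 8:flingulk {NOUN,VERB}; 9:veilulm {VERB}.
Rule 1 cannot be satisfied by any choice of tags from the lexicon.
So there is no consistent tagging.

NO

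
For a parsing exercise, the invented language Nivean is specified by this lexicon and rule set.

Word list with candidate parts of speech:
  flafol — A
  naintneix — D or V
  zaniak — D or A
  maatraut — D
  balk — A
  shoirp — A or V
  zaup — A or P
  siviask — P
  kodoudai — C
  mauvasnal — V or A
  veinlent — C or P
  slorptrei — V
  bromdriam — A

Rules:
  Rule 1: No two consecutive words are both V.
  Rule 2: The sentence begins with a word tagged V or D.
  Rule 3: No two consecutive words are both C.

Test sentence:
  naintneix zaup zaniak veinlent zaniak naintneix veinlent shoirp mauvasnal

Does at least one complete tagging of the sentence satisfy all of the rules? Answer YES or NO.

Candidates per position — 1:naintneix {D,V}; 2:zaup {A,P}; 3:zaniak {D,A}; 4:veinlent {C,P}; 5:zaniak {D,A}; 6:naintneix {D,V}; 7:veinlent {C,P}; 8:shoirp {A,V}; 9:mauvasnal {V,A}.
One satisfying assignment: V A A P D V P A V.
Check: rule 1 satisfied; rule 2 satisfied; rule 3 satisfied.

YES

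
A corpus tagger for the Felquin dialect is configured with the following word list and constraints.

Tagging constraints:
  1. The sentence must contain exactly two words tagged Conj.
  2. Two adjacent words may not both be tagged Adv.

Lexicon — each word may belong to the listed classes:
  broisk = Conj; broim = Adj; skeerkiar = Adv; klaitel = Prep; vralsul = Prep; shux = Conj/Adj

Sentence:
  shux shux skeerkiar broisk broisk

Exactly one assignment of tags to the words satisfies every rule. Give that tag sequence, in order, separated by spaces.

Candidates per position — 1:shux {Conj,Adj}; 2:shux {Conj,Adj}; 3:skeerkiar {Adv}; 4:broisk {Conj}; 5:broisk {Conj}.
Position 1: tagging it Conj would leave rule 1 unsatisfiable, so it must be Adj.
Position 2: tagging it Conj would leave rule 1 unsatisfiable, so it must be Adj.
So the tagging must be: Adj Adj Adv Conj Conj.
Checking: rule 1 ✓; rule 2 ✓.

Adj Adj Adv Conj Conj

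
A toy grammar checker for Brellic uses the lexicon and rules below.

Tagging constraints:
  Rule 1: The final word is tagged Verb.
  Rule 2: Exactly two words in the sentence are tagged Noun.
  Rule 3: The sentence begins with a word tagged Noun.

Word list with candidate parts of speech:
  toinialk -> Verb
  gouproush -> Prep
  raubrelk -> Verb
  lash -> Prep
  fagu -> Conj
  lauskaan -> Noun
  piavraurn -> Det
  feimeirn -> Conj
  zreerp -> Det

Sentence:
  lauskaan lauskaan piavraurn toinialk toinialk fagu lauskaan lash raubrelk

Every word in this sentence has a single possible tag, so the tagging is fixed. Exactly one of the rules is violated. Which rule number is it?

Fixed tagging: Noun Noun Det Verb Verb Conj Noun Prep Verb.
Applying the rules: R1 pass, R2 fail, R3 pass.
Only rule 2 fails.

2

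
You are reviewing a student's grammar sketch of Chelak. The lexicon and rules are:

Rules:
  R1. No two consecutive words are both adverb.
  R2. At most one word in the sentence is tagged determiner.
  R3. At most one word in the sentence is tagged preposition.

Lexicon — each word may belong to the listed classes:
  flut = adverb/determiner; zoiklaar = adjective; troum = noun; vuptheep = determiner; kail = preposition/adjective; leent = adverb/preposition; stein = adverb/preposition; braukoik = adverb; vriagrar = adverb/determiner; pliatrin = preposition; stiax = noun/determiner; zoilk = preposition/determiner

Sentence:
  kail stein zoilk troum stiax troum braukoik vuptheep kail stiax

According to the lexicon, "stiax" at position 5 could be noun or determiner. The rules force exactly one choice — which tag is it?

Candidates per position — 1:kail {preposition,adjective}; 2:stein {adverb,preposition}; 3:zoilk {preposition,determiner}; 4:troum {noun}; 5:stiax {noun,determiner}; 6:troum {noun}; 7:braukoik {adverb}; 8:vuptheep {determiner}; 9:kail {preposition,adjective}; 10:stiax {noun,determiner}.
Word 3 cannot be determiner — rule 2 would then fail for every completion. It is preposition.
Word 5 cannot be determiner — rule 2 would then fail for every completion. It is noun.
Word 9 cannot be preposition — rule 3 would then fail for every completion. It is adjective.
Word 10 cannot be determiner — rule 2 would then fail for every completion. It is noun.
Word 1 cannot be preposition — rule 3 would then fail for every completion. It is adjective.
Word 2 cannot be preposition — rule 3 would then fail for every completion. It is adverb.
The unique satisfying tagging is: adjective adverb preposition noun noun noun adverb determiner adjective noun.
Rule-by-rule: rule 1 holds; rule 2 holds; rule 3 holds.

noun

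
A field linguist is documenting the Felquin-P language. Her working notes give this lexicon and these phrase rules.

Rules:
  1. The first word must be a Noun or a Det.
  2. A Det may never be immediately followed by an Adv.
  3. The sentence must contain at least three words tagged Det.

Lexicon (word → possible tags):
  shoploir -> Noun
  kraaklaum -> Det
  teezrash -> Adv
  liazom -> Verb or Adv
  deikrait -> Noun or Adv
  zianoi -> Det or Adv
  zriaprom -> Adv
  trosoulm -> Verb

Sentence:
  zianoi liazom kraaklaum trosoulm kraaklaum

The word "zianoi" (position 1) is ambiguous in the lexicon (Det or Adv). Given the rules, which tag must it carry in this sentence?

Det

Candidates per position — 1:zianoi {Det,Adv}; 2:liazom {Verb,Adv}; 3:kraaklaum {Det}; 4:trosoulm {Verb}; 5:kraaklaum {Det}.
Word 1 cannot be Adv — rule 1 would then fail for every completion. It is Det.
Word 2 cannot be Adv — rule 2 would then fail for every completion. It is Verb.
The only consistent sequence is: Det Verb Det Verb Det.
Checking: rule 1 ✓; rule 2 ✓; rule 3 ✓.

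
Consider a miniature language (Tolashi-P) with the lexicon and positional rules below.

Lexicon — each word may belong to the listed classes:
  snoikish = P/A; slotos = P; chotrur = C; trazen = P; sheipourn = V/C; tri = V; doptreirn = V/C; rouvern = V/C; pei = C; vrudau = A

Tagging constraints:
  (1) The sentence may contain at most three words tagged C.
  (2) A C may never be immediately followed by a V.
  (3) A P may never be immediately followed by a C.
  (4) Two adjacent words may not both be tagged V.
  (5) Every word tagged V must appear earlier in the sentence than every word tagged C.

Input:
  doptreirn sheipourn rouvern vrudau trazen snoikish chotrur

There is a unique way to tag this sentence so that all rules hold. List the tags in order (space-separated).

V C C A P A C

Candidates per position — 1:doptreirn {V,C}; 2:sheipourn {V,C}; 3:rouvern {V,C}; 4:vrudau {A}; 5:trazen {P}; 6:snoikish {P,A}; 7:chotrur {C}.
At position 6, choosing P makes rule 3 impossible to satisfy; hence A.
The remaining ambiguous positions (1, 2, 3) are resolved jointly — only one combination satisfies every rule.
So the tagging must be: V C C A P A C.
Checking: rule 1 holds; rule 2 holds; rule 3 holds; rule 4 holds; rule 5 holds.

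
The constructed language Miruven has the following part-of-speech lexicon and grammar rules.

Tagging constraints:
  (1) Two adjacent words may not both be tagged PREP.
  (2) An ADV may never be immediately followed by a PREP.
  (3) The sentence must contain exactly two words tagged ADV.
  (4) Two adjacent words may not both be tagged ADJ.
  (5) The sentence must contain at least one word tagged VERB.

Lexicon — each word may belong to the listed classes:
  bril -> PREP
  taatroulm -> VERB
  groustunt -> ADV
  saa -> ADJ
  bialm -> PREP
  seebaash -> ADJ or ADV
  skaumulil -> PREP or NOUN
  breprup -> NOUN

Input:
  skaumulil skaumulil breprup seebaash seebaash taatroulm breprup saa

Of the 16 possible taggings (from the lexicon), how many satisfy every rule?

Candidates per position — 1:skaumulil {PREP,NOUN}; 2:skaumulil {PREP,NOUN}; 3:breprup {NOUN}; 4:seebaash {ADJ,ADV}; 5:seebaash {ADJ,ADV}; 6:taatroulm {VERB}; 7:breprup {NOUN}; 8:saa {ADJ}.
There are 16 candidate sequences in total.
The sequences that satisfy every rule: PREP NOUN NOUN ADV ADV VERB NOUN ADJ; NOUN PREP NOUN ADV ADV VERB NOUN ADJ; NOUN NOUN NOUN ADV ADV VERB NOUN ADJ.
Count = 3.

3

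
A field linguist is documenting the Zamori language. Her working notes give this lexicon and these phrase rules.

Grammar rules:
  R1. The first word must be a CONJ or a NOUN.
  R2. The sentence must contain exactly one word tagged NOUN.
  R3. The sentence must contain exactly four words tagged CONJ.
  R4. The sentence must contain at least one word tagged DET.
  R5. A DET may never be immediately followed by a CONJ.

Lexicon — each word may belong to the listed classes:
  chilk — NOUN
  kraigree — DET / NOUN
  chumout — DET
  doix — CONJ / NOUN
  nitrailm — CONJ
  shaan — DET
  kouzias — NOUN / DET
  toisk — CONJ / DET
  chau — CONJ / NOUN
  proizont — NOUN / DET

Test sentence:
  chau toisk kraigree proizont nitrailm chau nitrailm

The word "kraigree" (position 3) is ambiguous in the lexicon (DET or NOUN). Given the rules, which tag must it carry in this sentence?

Candidates per position — 1:chau {CONJ,NOUN}; 2:toisk {CONJ,DET}; 3:kraigree {DET,NOUN}; 4:proizont {NOUN,DET}; 5:nitrailm {CONJ}; 6:chau {CONJ,NOUN}; 7:nitrailm {CONJ}.
If word 4 were DET, no tagging could satisfy rule 5; so word 4 is NOUN.
If word 6 were NOUN, no tagging could satisfy rule 2; so word 6 is CONJ.
If word 1 were NOUN, no tagging could satisfy rule 2; so word 1 is CONJ.
If word 2 were CONJ, no tagging could satisfy rule 3; so word 2 is DET.
If word 3 were NOUN, no tagging could satisfy rule 2; so word 3 is DET.
The unique satisfying tagging is: CONJ DET DET NOUN CONJ CONJ CONJ.
Verifying each rule — rule 1 ok; rule 2 ok; rule 3 ok; rule 4 ok; rule 5 ok.

DET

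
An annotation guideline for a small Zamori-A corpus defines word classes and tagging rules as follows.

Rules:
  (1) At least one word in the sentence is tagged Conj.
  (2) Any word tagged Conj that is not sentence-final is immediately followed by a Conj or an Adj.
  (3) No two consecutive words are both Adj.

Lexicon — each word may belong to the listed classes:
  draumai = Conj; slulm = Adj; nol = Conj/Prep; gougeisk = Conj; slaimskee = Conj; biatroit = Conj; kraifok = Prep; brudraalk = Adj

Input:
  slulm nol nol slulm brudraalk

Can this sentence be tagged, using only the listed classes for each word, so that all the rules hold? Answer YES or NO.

NO

Candidates per position — 1:slulm {Adj}; 2:nol {Conj,Prep}; 3:nol {Conj,Prep}; 4:slulm {Adj}; 5:brudraalk {Adj}.
Rule 3 cannot be satisfied by any choice of tags from the lexicon.
So there is no consistent tagging.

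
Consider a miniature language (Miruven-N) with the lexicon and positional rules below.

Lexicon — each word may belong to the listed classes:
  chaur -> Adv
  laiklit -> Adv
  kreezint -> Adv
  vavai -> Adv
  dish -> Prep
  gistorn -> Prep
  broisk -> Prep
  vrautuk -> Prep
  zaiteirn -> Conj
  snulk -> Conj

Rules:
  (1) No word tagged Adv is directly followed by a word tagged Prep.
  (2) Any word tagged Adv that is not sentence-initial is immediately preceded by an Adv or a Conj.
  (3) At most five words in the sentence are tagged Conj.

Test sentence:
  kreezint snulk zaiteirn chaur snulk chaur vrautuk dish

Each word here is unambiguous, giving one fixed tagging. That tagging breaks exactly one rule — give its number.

Fixed tagging: Adv Conj Conj Adv Conj Adv Prep Prep.
Applying the rules: R1 ✗, R2 ✓, R3 ✓.
Only rule 1 fails.

1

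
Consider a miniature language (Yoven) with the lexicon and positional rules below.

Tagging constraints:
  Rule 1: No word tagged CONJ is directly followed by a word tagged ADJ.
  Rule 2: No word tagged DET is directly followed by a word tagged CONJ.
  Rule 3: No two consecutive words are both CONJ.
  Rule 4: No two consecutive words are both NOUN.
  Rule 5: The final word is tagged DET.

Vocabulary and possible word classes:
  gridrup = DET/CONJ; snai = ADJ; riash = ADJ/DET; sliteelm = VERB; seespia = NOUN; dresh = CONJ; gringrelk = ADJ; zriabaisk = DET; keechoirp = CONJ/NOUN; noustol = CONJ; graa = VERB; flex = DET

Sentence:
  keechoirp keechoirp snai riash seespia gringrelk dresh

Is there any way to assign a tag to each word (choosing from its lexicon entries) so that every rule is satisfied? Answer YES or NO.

Candidates per position — 1:keechoirp {CONJ,NOUN}; 2:keechoirp {CONJ,NOUN}; 3:snai {ADJ}; 4:riash {ADJ,DET}; 5:seespia {NOUN}; 6:gringrelk {ADJ}; 7:dresh {CONJ}.
Rule 5 cannot be satisfied by any choice of tags from the lexicon.
So there is no consistent tagging.

NO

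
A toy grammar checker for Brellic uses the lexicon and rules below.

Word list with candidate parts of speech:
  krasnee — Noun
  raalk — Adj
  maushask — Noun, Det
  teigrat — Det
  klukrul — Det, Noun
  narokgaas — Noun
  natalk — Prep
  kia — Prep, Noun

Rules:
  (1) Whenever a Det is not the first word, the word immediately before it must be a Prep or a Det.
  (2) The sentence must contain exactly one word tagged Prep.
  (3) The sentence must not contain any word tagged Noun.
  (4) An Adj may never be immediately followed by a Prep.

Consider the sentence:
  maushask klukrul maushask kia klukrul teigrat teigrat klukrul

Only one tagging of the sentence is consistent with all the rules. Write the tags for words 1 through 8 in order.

Det Det Det Prep Det Det Det Det

Candidates per position — 1:maushask {Noun,Det}; 2:klukrul {Det,Noun}; 3:maushask {Noun,Det}; 4:kia {Prep,Noun}; 5:klukrul {Det,Noun}; 6:teigrat {Det}; 7:teigrat {Det}; 8:klukrul {Det,Noun}.
If word 1 were Noun, no tagging could satisfy rule 3; so word 1 is Det.
If word 2 were Noun, no tagging could satisfy rule 3; so word 2 is Det.
If word 3 were Noun, no tagging could satisfy rule 3; so word 3 is Det.
If word 4 were Noun, no tagging could satisfy rule 1; so word 4 is Prep.
If word 5 were Noun, no tagging could satisfy rule 1; so word 5 is Det.
If word 8 were Noun, no tagging could satisfy rule 3; so word 8 is Det.
The only consistent sequence is: Det Det Det Prep Det Det Det Det.
Verifying each rule — rule 1 ✓; rule 2 ✓; rule 3 ✓; rule 4 ✓.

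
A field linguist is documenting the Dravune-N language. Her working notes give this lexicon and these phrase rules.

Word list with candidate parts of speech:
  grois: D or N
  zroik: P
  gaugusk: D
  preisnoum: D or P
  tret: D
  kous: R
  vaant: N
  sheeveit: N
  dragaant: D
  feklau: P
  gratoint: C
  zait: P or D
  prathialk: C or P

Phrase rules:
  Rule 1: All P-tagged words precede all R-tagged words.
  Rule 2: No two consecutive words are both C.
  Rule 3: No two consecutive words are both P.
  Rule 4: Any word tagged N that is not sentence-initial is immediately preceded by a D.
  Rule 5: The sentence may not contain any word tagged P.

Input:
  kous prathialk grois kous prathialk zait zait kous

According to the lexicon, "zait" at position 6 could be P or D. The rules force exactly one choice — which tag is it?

Candidates per position — 1:kous {R}; 2:prathialk {C,P}; 3:grois {D,N}; 4:kous {R}; 5:prathialk {C,P}; 6:zait {P,D}; 7:zait {P,D}; 8:kous {R}.
Position 2: P is ruled out by rule 1; that leaves C.
Position 3: N is ruled out by rule 4; that leaves D.
Position 5: P is ruled out by rule 1; that leaves C.
Position 6: P is ruled out by rule 1; that leaves D.
Position 7: P is ruled out by rule 1; that leaves D.
So the tagging must be: R C D R C D D R.
Verifying each rule — rule 1 satisfied; rule 2 satisfied; rule 3 satisfied; rule 4 satisfied; rule 5 satisfied.

D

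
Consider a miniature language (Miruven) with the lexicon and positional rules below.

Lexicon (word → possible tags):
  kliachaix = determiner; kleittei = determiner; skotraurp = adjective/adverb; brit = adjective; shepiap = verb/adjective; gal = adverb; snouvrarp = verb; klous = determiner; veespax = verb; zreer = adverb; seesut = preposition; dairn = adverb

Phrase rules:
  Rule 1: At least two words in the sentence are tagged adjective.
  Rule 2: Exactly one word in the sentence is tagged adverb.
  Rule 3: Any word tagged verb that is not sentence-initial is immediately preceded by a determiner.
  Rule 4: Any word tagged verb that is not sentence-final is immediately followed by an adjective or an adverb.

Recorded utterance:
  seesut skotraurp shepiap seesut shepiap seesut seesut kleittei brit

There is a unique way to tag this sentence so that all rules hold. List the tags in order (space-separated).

Candidates per position — 1:seesut {preposition}; 2:skotraurp {adjective,adverb}; 3:shepiap {verb,adjective}; 4:seesut {preposition}; 5:shepiap {verb,adjective}; 6:seesut {preposition}; 7:seesut {preposition}; 8:kleittei {determiner}; 9:brit {adjective}.
Position 2: adjective is ruled out by rule 2; that leaves adverb.
Position 3: verb is ruled out by rule 3; that leaves adjective.
Position 5: verb is ruled out by rule 3; that leaves adjective.
That leaves exactly one tagging: preposition adverb adjective preposition adjective preposition preposition determiner adjective.
Rule-by-rule: rule 1 ok; rule 2 ok; rule 3 ok; rule 4 ok.

preposition adverb adjective preposition adjective preposition preposition determiner adjective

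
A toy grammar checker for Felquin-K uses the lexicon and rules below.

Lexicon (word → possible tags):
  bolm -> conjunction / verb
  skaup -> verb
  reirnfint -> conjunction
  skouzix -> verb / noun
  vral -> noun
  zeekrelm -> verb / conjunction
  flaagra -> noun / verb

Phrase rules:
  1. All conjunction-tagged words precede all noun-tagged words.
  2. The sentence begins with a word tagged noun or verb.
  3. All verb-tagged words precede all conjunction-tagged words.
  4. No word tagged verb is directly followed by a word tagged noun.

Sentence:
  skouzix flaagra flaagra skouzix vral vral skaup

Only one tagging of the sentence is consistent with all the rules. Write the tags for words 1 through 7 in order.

Candidates per position — 1:skouzix {verb,noun}; 2:flaagra {noun,verb}; 3:flaagra {noun,verb}; 4:skouzix {verb,noun}; 5:vral {noun}; 6:vral {noun}; 7:skaup {verb}.
Position 1: verb is ruled out by rule 4; that leaves noun.
Position 2: verb is ruled out by rule 4; that leaves noun.
Position 3: verb is ruled out by rule 4; that leaves noun.
Position 4: verb is ruled out by rule 4; that leaves noun.
That leaves exactly one tagging: noun noun noun noun noun noun verb.
Checking: rule 1 ✓; rule 2 ✓; rule 3 ✓; rule 4 ✓.

noun noun noun noun noun noun verb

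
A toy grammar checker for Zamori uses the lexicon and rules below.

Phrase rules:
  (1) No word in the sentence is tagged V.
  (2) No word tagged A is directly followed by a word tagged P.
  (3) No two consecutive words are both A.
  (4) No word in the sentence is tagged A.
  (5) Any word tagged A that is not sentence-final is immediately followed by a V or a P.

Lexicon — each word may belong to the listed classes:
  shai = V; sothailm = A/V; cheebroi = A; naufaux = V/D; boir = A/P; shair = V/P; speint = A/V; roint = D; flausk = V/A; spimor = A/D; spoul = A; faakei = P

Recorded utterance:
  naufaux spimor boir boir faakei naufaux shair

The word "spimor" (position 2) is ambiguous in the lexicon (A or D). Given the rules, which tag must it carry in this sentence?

Candidates per position — 1:naufaux {V,D}; 2:spimor {A,D}; 3:boir {A,P}; 4:boir {A,P}; 5:faakei {P}; 6:naufaux {V,D}; 7:shair {V,P}.
Word 1 cannot be V — rule 1 would then fail for every completion. It is D.
Word 2 cannot be A — rule 2 would then fail for every completion. It is D.
Word 3 cannot be A — rule 2 would then fail for every completion. It is P.
Word 4 cannot be A — rule 2 would then fail for every completion. It is P.
Word 6 cannot be V — rule 1 would then fail for every completion. It is D.
Word 7 cannot be V — rule 1 would then fail for every completion. It is P.
So the tagging must be: D D P P P D P.
Checking: rule 1 satisfied; rule 2 satisfied; rule 3 satisfied; rule 4 satisfied; rule 5 satisfied.

D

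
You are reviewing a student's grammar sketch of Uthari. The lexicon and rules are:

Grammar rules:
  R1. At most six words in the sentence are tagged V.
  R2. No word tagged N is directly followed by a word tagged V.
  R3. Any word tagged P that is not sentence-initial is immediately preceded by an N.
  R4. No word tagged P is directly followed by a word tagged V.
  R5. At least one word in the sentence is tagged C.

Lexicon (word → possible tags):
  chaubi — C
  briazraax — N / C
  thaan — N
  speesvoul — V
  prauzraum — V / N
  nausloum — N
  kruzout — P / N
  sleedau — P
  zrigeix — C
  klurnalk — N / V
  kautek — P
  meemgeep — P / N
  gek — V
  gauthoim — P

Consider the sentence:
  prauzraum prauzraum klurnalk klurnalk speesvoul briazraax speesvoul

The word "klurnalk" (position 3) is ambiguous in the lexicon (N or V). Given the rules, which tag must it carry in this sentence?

V

Candidates per position — 1:prauzraum {V,N}; 2:prauzraum {V,N}; 3:klurnalk {N,V}; 4:klurnalk {N,V}; 5:speesvoul {V}; 6:briazraax {N,C}; 7:speesvoul {V}.
If word 1 were N, no tagging could satisfy rule 2; so word 1 is V.
If word 2 were N, no tagging could satisfy rule 2; so word 2 is V.
If word 3 were N, no tagging could satisfy rule 2; so word 3 is V.
If word 4 were N, no tagging could satisfy rule 2; so word 4 is V.
If word 6 were N, no tagging could satisfy rule 2; so word 6 is C.
The only consistent sequence is: V V V V V C V.
Verifying each rule — rule 1 ✓; rule 2 ✓; rule 3 ✓; rule 4 ✓; rule 5 ✓.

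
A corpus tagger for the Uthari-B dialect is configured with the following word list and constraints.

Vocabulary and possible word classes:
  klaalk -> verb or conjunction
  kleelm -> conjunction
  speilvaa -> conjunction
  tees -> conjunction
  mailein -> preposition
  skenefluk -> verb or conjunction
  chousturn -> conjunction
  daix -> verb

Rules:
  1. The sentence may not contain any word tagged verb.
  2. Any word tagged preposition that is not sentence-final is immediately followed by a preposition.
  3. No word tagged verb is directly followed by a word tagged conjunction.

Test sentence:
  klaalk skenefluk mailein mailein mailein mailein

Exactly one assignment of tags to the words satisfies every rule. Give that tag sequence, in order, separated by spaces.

conjunction conjunction preposition preposition preposition preposition

Candidates per position — 1:klaalk {verb,conjunction}; 2:skenefluk {verb,conjunction}; 3:mailein {preposition}; 4:mailein {preposition}; 5:mailein {preposition}; 6:mailein {preposition}.
Word 1 cannot be verb — rule 1 would then fail for every completion. It is conjunction.
Word 2 cannot be verb — rule 1 would then fail for every completion. It is conjunction.
The unique satisfying tagging is: conjunction conjunction preposition preposition preposition preposition.
Verifying each rule — rule 1 satisfied; rule 2 satisfied; rule 3 satisfied.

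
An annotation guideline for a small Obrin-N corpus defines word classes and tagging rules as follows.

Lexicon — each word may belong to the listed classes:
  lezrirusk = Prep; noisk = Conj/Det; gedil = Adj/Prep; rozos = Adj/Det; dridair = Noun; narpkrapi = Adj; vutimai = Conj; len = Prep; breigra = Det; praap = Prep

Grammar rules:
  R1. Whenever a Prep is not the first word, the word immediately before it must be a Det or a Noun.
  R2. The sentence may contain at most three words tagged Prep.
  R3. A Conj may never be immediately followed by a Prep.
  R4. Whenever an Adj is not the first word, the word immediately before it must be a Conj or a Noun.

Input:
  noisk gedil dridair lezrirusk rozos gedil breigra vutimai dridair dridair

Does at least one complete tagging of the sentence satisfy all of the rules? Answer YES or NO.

Candidates per position — 1:noisk {Conj,Det}; 2:gedil {Adj,Prep}; 3:dridair {Noun}; 4:lezrirusk {Prep}; 5:rozos {Adj,Det}; 6:gedil {Adj,Prep}; 7:breigra {Det}; 8:vutimai {Conj}; 9:dridair {Noun}; 10:dridair {Noun}.
One satisfying assignment: Det Prep Noun Prep Det Prep Det Conj Noun Noun.
Verifying each rule — rule 1 ✓; rule 2 ✓; rule 3 ✓; rule 4 ✓.

YES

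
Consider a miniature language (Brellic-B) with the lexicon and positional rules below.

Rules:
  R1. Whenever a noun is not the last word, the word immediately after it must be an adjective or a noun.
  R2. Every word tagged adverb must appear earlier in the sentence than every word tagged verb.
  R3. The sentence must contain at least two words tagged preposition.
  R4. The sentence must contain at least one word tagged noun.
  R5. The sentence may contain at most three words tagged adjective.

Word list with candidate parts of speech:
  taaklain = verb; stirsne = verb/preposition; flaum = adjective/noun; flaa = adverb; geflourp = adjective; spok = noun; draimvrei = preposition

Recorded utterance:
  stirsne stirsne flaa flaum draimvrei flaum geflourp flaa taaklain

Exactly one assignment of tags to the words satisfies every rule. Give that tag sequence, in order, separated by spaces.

preposition preposition adverb adjective preposition noun adjective adverb verb

Candidates per position — 1:stirsne {verb,preposition}; 2:stirsne {verb,preposition}; 3:flaa {adverb}; 4:flaum {adjective,noun}; 5:draimvrei {preposition}; 6:flaum {adjective,noun}; 7:geflourp {adjective}; 8:flaa {adverb}; 9:taaklain {verb}.
Word 1 cannot be verb — rule 2 would then fail for every completion. It is preposition.
Word 2 cannot be verb — rule 2 would then fail for every completion. It is preposition.
Word 4 cannot be noun — rule 1 would then fail for every completion. It is adjective.
Word 6 cannot be adjective — rule 4 would then fail for every completion. It is noun.
So the tagging must be: preposition preposition adverb adjective preposition noun adjective adverb verb.
Check: rule 1 ok; rule 2 ok; rule 3 ok; rule 4 ok; rule 5 ok.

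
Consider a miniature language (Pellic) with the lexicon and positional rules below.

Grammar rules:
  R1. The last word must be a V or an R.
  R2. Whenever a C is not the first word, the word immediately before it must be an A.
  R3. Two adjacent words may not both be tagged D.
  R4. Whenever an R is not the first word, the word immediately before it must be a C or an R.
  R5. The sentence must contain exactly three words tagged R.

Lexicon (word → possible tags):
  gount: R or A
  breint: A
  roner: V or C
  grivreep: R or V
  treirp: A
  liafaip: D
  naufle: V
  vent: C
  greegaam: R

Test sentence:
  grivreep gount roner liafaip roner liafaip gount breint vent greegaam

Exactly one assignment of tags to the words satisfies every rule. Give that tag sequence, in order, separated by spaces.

R R V D V D A A C R

Candidates per position — 1:grivreep {R,V}; 2:gount {R,A}; 3:roner {V,C}; 4:liafaip {D}; 5:roner {V,C}; 6:liafaip {D}; 7:gount {R,A}; 8:breint {A}; 9:vent {C}; 10:greegaam {R}.
At position 5, choosing C makes rule 2 impossible to satisfy; hence V.
At position 7, choosing R makes rule 4 impossible to satisfy; hence A.
At position 1, choosing V makes rule 5 impossible to satisfy; hence R.
At position 2, choosing A makes rule 5 impossible to satisfy; hence R.
At position 3, choosing C makes rule 2 impossible to satisfy; hence V.
The unique satisfying tagging is: R R V D V D A A C R.
Rule-by-rule: rule 1 holds; rule 2 holds; rule 3 holds; rule 4 holds; rule 5 holds.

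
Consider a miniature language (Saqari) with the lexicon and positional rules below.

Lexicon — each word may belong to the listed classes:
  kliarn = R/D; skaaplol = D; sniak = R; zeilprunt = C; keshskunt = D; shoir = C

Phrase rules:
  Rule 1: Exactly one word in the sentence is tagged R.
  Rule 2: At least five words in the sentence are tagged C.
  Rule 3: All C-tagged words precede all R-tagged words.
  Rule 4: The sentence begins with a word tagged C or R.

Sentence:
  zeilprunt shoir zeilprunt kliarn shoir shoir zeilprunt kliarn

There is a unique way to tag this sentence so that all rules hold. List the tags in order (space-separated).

Candidates per position — 1:zeilprunt {C}; 2:shoir {C}; 3:zeilprunt {C}; 4:kliarn {R,D}; 5:shoir {C}; 6:shoir {C}; 7:zeilprunt {C}; 8:kliarn {R,D}.
At position 4, choosing R makes rule 3 impossible to satisfy; hence D.
At position 8, choosing D makes rule 1 impossible to satisfy; hence R.
That leaves exactly one tagging: C C C D C C C R.
Check: rule 1 ok; rule 2 ok; rule 3 ok; rule 4 ok.

C C C D C C C R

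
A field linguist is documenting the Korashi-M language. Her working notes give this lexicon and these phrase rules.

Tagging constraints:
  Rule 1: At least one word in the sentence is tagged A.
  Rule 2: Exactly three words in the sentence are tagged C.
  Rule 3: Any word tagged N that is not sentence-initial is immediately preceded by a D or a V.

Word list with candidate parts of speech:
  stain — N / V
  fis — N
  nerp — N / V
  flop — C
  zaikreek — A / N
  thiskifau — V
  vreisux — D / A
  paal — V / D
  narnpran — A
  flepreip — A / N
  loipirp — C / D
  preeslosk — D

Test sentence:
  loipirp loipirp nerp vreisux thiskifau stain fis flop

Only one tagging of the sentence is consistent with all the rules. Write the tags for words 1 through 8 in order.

Candidates per position — 1:loipirp {C,D}; 2:loipirp {C,D}; 3:nerp {N,V}; 4:vreisux {D,A}; 5:thiskifau {V}; 6:stain {N,V}; 7:fis {N}; 8:flop {C}.
Word 1 cannot be D — rule 2 would then fail for every completion. It is C.
Word 2 cannot be D — rule 2 would then fail for every completion. It is C.
Word 3 cannot be N — rule 3 would then fail for every completion. It is V.
Word 4 cannot be D — rule 1 would then fail for every completion. It is A.
Word 6 cannot be N — rule 3 would then fail for every completion. It is V.
So the tagging must be: C C V A V V N C.
Rule-by-rule: rule 1 ✓; rule 2 ✓; rule 3 ✓.

C C V A V V N C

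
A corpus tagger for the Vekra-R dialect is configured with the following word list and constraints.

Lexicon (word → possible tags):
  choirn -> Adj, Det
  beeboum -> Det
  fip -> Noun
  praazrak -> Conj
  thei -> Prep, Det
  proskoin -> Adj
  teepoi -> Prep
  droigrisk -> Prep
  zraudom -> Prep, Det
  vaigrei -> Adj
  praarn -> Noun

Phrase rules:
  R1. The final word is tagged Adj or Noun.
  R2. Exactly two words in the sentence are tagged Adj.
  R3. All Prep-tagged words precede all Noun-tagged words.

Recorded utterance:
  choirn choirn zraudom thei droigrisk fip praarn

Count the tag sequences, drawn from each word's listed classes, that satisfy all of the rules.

4

Candidates per position — 1:choirn {Adj,Det}; 2:choirn {Adj,Det}; 3:zraudom {Prep,Det}; 4:thei {Prep,Det}; 5:droigrisk {Prep}; 6:fip {Noun}; 7:praarn {Noun}.
There are 16 candidate sequences in total.
The sequences that satisfy every rule: Adj Adj Prep Prep Prep Noun Noun; Adj Adj Prep Det Prep Noun Noun; Adj Adj Det Prep Prep Noun Noun; Adj Adj Det Det Prep Noun Noun.
Count = 4.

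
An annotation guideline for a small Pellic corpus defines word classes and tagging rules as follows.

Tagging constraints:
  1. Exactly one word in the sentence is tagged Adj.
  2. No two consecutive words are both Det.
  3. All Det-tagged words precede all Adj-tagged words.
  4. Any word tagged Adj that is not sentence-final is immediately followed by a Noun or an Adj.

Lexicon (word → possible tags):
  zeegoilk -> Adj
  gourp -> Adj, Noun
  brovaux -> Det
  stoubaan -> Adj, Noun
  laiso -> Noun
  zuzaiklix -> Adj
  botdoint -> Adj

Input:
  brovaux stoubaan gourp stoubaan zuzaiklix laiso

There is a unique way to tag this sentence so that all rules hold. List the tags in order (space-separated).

Candidates per position — 1:brovaux {Det}; 2:stoubaan {Adj,Noun}; 3:gourp {Adj,Noun}; 4:stoubaan {Adj,Noun}; 5:zuzaiklix {Adj}; 6:laiso {Noun}.
Position 2: Adj is ruled out by rule 1; that leaves Noun.
Position 3: Adj is ruled out by rule 1; that leaves Noun.
Position 4: Adj is ruled out by rule 1; that leaves Noun.
That leaves exactly one tagging: Det Noun Noun Noun Adj Noun.
Verifying each rule — rule 1 satisfied; rule 2 satisfied; rule 3 satisfied; rule 4 satisfied.

Det Noun Noun Noun Adj Noun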